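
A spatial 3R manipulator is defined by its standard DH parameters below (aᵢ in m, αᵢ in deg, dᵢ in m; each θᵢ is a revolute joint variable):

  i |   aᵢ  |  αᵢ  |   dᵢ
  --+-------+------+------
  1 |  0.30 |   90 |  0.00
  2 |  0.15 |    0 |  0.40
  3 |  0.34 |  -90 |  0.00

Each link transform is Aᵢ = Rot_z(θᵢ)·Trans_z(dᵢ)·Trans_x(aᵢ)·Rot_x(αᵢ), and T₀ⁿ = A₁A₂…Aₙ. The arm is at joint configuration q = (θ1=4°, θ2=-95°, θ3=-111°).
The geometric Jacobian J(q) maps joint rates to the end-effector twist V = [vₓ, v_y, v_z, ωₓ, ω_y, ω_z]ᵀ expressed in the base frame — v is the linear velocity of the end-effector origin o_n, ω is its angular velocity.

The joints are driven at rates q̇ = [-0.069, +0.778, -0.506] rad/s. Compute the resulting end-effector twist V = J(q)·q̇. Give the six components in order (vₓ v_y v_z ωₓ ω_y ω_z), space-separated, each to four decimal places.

0.0479 0.0046 -0.0933 0.0190 -0.2713 -0.0690

o_n = [0.0093, -0.4003, -0.0004]
J₁: ẑ×o_n = [0.4003, 0.0093, -0.0000], ω = ẑ
J2: z=[0.0698, -0.9976, 0.0000] o=[0.2993, 0.0209, 0.0000] → [0.0004, 0.0000, -0.3187, 0.0698, -0.9976, 0.0000]
J3: z=[0.0698, -0.9976, 0.0000] o=[0.3141, -0.3790, -0.1494] → [-0.1487, -0.0104, -0.3056, 0.0698, -0.9976, 0.0000]
V = J·q̇ = [0.0479, 0.0046, -0.0933, 0.0190, -0.2713, -0.0690]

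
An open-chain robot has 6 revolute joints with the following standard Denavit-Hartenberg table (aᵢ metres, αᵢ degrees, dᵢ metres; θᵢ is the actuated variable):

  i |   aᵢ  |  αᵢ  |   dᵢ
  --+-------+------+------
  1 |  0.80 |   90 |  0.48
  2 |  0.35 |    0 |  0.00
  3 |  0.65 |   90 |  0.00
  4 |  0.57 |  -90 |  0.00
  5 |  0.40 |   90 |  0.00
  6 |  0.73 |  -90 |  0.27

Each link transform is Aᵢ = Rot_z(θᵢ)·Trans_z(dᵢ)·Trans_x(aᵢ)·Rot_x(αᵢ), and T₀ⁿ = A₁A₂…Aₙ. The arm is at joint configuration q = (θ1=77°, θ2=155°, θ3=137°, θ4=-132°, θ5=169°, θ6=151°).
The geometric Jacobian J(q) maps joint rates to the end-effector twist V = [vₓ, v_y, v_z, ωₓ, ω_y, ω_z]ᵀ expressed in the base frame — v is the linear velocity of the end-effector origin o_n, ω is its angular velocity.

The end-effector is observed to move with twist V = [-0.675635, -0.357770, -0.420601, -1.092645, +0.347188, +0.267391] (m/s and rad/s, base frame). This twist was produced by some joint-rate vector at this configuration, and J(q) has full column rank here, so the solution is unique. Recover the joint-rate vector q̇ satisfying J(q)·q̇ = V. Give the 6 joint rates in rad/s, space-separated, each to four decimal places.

0.6950 0.0870 -0.6400 0.8450 0.7150 0.7850

o_n = [-0.6672, 0.9893, 0.3945]
J₁: ẑ×o_n = [-0.9893, -0.6672, 0.0000], ω = ẑ
J2: z=[0.9744, -0.2250, 0.0000] o=[0.1800, 0.7795, 0.4800] → [0.0192, 0.0834, 0.0139, 0.9744, -0.2250, 0.0000]
J3: z=[0.9744, -0.2250, 0.0000] o=[0.1086, 0.4704, 0.6279] → [0.0525, 0.2275, 0.3311, 0.9744, -0.2250, 0.0000]
J4: z=[-0.2086, -0.9034, -0.3746] o=[0.1634, 0.7077, 0.0252] → [-0.2280, 0.3881, -0.8091, -0.2086, -0.9034, -0.3746]
J5: z=[-0.5894, 0.4218, -0.6890] o=[-0.2815, 0.6637, 0.3789] → [0.2309, 0.2749, -0.0292, -0.5894, 0.4218, -0.6890]
J6: z=[0.0558, 0.8721, 0.4861] o=[0.0409, 0.7630, 0.1639] → [0.0911, -0.3571, 0.6302, 0.0558, 0.8721, 0.4861]
q̇ = J⁺·V = [0.6950, 0.0870, -0.6400, 0.8450, 0.7150, 0.7850]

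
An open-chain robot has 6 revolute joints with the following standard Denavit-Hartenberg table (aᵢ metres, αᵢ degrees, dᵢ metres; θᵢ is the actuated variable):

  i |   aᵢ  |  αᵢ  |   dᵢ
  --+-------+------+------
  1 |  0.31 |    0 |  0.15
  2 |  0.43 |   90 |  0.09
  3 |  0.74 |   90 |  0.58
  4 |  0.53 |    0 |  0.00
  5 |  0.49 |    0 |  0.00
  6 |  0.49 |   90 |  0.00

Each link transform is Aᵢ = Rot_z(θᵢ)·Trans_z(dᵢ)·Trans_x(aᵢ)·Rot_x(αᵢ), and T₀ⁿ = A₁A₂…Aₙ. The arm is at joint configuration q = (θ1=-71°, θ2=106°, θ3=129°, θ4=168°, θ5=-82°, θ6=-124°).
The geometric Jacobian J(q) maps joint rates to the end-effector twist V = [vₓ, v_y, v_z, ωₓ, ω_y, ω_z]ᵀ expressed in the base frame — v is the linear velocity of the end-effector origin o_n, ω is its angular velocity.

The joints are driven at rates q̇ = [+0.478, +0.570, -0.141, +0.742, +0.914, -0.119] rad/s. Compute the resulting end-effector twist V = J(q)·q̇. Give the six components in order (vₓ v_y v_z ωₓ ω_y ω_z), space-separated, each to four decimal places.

1.3079 0.5752 -0.2753 0.8976 0.8006 2.0153

o_n = [0.6255, -0.9968, 0.7388]
J₁: ẑ×o_n = [0.9968, 0.6255, -0.0000], ω = ẑ
J2: z=[0.0000, 0.0000, 1.0000] o=[0.1009, -0.2931, 0.1500] → [0.7037, 0.5245, -0.0000, 0.0000, 0.0000, 1.0000]
J3: z=[0.5736, -0.8192, 0.0000] o=[0.4532, -0.0465, 0.2400] → [-0.4086, -0.2861, -0.4040, 0.5736, -0.8192, 0.0000]
J4: z=[0.6366, 0.4458, 0.6293] o=[0.4044, -0.7887, 0.8151] → [0.0970, 0.1877, -0.2311, 0.6366, 0.4458, 0.6293]
J5: z=[0.6366, 0.4458, 0.6293] o=[0.7348, -0.6918, 0.4122] → [0.3375, -0.2767, -0.1454, 0.6366, 0.4458, 0.6293]
J6: z=[0.6366, 0.4458, 0.6293] o=[0.9976, -1.1046, 0.4388] → [0.0660, -0.4252, 0.2344, 0.6366, 0.4458, 0.6293]
V = J·q̇ = [1.3079, 0.5752, -0.2753, 0.8976, 0.8006, 2.0153]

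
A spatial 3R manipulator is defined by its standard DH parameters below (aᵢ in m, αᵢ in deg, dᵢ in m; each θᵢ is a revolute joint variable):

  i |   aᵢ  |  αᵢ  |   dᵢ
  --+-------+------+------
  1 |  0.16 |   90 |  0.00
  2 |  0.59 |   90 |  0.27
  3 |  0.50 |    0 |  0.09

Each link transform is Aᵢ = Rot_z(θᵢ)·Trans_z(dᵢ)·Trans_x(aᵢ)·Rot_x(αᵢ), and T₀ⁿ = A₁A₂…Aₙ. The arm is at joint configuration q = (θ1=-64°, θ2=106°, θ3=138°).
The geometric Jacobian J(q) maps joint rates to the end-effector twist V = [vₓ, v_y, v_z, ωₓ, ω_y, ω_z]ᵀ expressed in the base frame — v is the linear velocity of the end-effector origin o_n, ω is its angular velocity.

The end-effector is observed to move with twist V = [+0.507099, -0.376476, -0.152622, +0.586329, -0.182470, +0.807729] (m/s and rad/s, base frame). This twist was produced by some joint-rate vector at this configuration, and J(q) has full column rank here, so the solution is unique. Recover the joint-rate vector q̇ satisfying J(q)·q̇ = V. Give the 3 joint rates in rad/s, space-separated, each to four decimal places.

o_n = [-0.4617, -0.4325, 0.2348]
J₁: ẑ×o_n = [0.4325, -0.4617, 0.0000], ω = ẑ
J2: z=[-0.8988, -0.4384, 0.0000] o=[0.0701, -0.1438, 0.0000] → [-0.1029, 0.2110, 0.0263, -0.8988, -0.4384, 0.0000]
J3: z=[0.4214, -0.8640, 0.2756] o=[-0.2438, -0.1160, 0.5671] → [0.3744, 0.0800, -0.3216, 0.4214, -0.8640, 0.2756]
q̇ = J⁺·V = [0.6870, -0.4470, 0.4380]

0.6870 -0.4470 0.4380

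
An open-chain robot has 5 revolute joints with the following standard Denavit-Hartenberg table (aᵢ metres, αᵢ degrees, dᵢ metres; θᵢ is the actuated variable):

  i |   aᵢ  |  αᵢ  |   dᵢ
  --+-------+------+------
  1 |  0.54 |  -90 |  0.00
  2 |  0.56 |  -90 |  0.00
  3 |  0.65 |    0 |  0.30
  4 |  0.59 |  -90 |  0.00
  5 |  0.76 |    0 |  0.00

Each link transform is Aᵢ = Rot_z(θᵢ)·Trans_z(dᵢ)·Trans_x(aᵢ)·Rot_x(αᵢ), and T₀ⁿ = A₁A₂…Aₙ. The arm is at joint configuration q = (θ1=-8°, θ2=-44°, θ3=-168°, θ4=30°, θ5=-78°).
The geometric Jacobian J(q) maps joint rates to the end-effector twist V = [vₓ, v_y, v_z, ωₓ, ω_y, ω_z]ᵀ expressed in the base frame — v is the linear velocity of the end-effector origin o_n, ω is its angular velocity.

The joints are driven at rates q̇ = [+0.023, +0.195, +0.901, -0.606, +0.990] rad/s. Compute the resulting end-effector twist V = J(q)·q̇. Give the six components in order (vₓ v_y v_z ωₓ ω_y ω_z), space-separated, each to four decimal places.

o_n = [0.8910, 0.5167, -1.1894]
J₁: ẑ×o_n = [-0.5167, 0.8910, 0.0000], ω = ẑ
J2: z=[0.1392, 0.9903, 0.0000] o=[0.5347, -0.0752, 0.0000] → [-1.1778, 0.1655, -0.2704, 0.1392, 0.9903, 0.0000]
J3: z=[0.6879, -0.0967, -0.7193] o=[0.9337, -0.1312, 0.3890] → [0.6187, 1.1164, 0.4416, 0.6879, -0.0967, -0.7193]
J4: z=[0.6879, -0.0967, -0.7193] o=[0.7059, 0.0373, -0.2685] → [0.4339, 0.5004, 0.3477, 0.6879, -0.0967, -0.7193]
J5: z=[0.5801, 0.6689, 0.4648] o=[0.4485, 0.4721, -0.5730] → [-0.4330, 0.5632, -0.2701, 0.5801, 0.6689, 0.4648]
V = J·q̇ = [-0.3758, 1.3130, -0.1330, 0.8043, 0.8268, 0.2710]

-0.3758 1.3130 -0.1330 0.8043 0.8268 0.2710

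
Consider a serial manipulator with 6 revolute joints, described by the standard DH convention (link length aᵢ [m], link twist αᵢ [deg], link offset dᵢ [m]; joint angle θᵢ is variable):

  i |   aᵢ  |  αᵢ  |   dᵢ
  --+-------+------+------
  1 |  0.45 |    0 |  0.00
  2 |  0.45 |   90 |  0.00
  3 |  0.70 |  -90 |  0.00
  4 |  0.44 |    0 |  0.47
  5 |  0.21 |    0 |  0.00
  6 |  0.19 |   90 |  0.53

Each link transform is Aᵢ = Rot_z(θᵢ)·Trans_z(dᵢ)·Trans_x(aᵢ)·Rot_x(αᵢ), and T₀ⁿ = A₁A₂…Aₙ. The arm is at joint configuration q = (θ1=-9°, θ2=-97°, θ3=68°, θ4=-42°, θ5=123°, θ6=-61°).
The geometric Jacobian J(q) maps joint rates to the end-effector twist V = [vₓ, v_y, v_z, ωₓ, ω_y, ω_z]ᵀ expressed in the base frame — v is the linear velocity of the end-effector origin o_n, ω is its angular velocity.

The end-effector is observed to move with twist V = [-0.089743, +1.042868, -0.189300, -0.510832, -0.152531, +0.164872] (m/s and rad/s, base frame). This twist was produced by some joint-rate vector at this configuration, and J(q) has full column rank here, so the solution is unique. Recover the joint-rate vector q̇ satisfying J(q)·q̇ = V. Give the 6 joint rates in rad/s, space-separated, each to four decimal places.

o_n = [0.4270, -0.0516, 1.5228]
J₁: ẑ×o_n = [0.0516, 0.4270, -0.0000], ω = ẑ
J2: z=[0.0000, 0.0000, 1.0000] o=[0.4445, -0.0704, 0.0000] → [-0.0188, -0.0175, 0.0000, 0.0000, 0.0000, 1.0000]
J3: z=[-0.9613, 0.2756, 0.0000] o=[0.3204, -0.5030, 0.0000] → [0.4197, 1.4638, -0.4633, -0.9613, 0.2756, 0.0000]
J4: z=[0.2556, 0.8913, 0.3746] o=[0.2481, -0.7550, 0.6490] → [0.5152, -0.1563, 0.0204, 0.2556, 0.8913, 0.3746]
J5: z=[0.2556, 0.8913, 0.3746] o=[0.0515, -0.3727, 1.1283] → [0.2313, 0.0398, -0.2526, 0.2556, 0.8913, 0.3746]
J6: z=[0.2556, 0.8913, 0.3746] o=[0.2475, -0.4417, 1.1587] → [0.1783, -0.0258, -0.0603, 0.2556, 0.8913, 0.3746]
q̇ = J⁺·V = [0.6890, -0.4080, 0.4490, -0.7410, -0.3110, 0.7420]

0.6890 -0.4080 0.4490 -0.7410 -0.3110 0.7420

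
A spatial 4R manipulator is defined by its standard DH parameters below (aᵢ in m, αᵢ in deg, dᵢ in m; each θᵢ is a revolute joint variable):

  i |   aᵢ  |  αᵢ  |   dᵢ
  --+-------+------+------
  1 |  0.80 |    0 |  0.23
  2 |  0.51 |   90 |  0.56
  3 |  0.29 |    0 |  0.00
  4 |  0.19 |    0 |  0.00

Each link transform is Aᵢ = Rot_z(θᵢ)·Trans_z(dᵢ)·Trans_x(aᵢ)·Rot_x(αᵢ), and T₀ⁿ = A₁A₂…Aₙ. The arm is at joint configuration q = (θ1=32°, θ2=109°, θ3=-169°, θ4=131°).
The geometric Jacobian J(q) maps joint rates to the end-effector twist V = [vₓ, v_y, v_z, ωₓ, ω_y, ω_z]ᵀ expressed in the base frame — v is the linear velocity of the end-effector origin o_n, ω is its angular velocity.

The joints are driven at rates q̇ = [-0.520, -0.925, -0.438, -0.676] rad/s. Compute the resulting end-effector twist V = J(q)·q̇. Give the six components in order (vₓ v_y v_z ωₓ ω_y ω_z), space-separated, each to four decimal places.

o_n = [0.3870, 0.6600, 0.6177]
J₁: ẑ×o_n = [-0.6600, 0.3870, 0.0000], ω = ẑ
J2: z=[0.0000, 0.0000, 1.0000] o=[0.6784, 0.4239, 0.2300] → [-0.2360, -0.2915, 0.0000, 0.0000, 0.0000, 1.0000]
J3: z=[0.6293, 0.7771, 0.0000] o=[0.2821, 0.7449, 0.7900] → [-0.1339, 0.1084, -0.1349, 0.6293, 0.7771, 0.0000]
J4: z=[0.6293, 0.7771, 0.0000] o=[0.5033, 0.5657, 0.7347] → [-0.0909, 0.0736, 0.1497, 0.6293, 0.7771, 0.0000]
V = J·q̇ = [0.6816, -0.0289, -0.0421, -0.7011, -0.8657, -1.4450]

0.6816 -0.0289 -0.0421 -0.7011 -0.8657 -1.4450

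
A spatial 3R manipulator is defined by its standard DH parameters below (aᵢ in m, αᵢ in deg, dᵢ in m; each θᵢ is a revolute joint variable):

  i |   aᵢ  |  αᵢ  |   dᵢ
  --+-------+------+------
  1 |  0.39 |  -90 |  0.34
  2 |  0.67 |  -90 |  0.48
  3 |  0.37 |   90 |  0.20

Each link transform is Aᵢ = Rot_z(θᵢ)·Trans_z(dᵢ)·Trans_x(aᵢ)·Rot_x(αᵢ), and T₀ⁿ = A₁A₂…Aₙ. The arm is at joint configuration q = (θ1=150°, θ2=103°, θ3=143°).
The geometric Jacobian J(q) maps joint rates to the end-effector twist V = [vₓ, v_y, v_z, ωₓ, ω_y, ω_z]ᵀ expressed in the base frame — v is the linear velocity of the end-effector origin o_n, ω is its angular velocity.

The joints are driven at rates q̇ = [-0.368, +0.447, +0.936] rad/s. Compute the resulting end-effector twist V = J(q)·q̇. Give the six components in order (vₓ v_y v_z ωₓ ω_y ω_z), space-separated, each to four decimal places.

-0.1167 -0.2049 0.3278 0.5663 -0.8431 -0.1574

o_n = [-0.2247, -0.1674, 0.0201]
J₁: ẑ×o_n = [0.1674, -0.2247, 0.0000], ω = ẑ
J2: z=[-0.5000, -0.8660, 0.0000] o=[-0.3377, 0.1950, 0.3400] → [0.2771, -0.1600, 0.2791, -0.5000, -0.8660, 0.0000]
J3: z=[0.8438, -0.4872, 0.2250] o=[-0.4472, -0.2961, -0.3128] → [-0.1911, -0.2309, 0.2170, 0.8438, -0.4872, 0.2250]
V = J·q̇ = [-0.1167, -0.2049, 0.3278, 0.5663, -0.8431, -0.1574]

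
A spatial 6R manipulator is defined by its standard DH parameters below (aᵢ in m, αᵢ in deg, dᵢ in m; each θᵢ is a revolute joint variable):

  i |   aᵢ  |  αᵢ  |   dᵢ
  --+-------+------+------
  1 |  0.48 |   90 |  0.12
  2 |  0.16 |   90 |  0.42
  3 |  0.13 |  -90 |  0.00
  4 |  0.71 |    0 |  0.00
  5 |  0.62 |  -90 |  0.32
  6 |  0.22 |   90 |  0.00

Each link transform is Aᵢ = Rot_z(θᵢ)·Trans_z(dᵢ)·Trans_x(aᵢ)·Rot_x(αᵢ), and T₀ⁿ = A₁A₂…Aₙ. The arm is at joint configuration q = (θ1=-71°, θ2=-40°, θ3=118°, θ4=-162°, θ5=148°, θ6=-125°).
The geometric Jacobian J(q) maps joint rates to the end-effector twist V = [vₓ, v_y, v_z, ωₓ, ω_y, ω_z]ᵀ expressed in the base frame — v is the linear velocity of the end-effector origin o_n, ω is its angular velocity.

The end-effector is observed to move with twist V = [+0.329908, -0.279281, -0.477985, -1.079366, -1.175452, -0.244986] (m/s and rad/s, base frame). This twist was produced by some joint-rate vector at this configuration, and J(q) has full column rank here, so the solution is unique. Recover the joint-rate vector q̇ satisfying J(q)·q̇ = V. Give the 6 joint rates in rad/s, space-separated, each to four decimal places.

o_n = [-0.0970, -0.1076, 0.0215]
J₁: ẑ×o_n = [0.1076, -0.0970, 0.0000], ω = ẑ
J2: z=[-0.9455, -0.3256, 0.0000] o=[0.1563, -0.4538, 0.1200] → [0.0321, -0.0931, -0.4098, -0.9455, -0.3256, 0.0000]
J3: z=[-0.2093, 0.6078, -0.7660] o=[-0.2009, -0.7065, 0.0172] → [0.4614, -0.0787, -0.1885, -0.2093, 0.6078, -0.7660]
J4: z=[0.2237, 0.7924, 0.5675] o=[-0.3247, -0.6996, 0.0564] → [-0.3636, 0.1370, -0.0480, 0.2237, 0.7924, 0.5675]
J5: z=[0.2237, 0.7924, 0.5675] o=[0.2722, -0.6018, -0.3155] → [-0.0135, -0.2849, 0.4031, 0.2237, 0.7924, 0.5675]
J6: z=[-0.0272, -0.5770, 0.8163] o=[-0.2603, -0.2255, -0.0672] → [-0.1474, 0.1357, 0.0910, -0.0272, -0.5770, 0.8163]
q̇ = J⁺·V = [0.8040, 0.9930, -0.5980, -0.9460, -0.3560, -0.9410]

0.8040 0.9930 -0.5980 -0.9460 -0.3560 -0.9410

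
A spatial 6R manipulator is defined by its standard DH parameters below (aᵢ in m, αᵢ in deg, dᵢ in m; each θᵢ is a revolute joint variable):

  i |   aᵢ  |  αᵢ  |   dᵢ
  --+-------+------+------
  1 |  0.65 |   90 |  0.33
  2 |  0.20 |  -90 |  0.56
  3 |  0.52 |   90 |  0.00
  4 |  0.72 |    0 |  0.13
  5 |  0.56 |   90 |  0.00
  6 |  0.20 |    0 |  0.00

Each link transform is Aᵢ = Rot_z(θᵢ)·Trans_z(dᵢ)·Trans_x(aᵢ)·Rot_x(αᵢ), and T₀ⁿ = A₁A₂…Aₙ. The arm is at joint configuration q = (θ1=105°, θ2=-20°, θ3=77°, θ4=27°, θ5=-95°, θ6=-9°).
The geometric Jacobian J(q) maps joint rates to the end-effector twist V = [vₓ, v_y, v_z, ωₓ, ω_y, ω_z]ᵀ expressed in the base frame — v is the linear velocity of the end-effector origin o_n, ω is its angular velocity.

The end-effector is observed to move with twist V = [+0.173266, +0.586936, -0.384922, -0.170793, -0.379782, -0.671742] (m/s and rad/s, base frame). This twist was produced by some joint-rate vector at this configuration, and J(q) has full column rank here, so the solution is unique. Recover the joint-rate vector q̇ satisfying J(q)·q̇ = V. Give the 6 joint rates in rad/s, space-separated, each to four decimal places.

0.0520 -0.6910 -0.6170 0.4090 -0.3670 0.4630

o_n = [-1.0840, 0.8539, -0.2354]
J₁: ẑ×o_n = [-0.8539, -1.0840, 0.0000], ω = ẑ
J2: z=[0.9659, 0.2588, 0.0000] o=[-0.1682, 0.6279, 0.3300] → [-0.1463, 0.5461, 0.4554, 0.9659, 0.2588, 0.0000]
J3: z=[-0.0885, 0.3304, 0.9397] o=[0.3240, 0.9543, 0.2616] → [-0.0698, -1.3671, 0.4741, -0.0885, 0.3304, 0.9397]
J4: z=[-0.0197, 0.9426, -0.3333] o=[-0.1938, 0.9294, 0.2216] → [-0.4559, 0.2877, 0.8406, -0.0197, 0.9426, -0.3333]
J5: z=[-0.0197, 0.9426, -0.3333] o=[-0.8642, 1.1291, 0.4361] → [-0.7246, 0.0600, 0.2126, -0.0197, 0.9426, -0.3333]
J6: z=[0.9565, -0.0792, -0.2807] o=[-1.0271, 0.9475, -0.0680] → [-0.0130, 0.1761, -0.0940, 0.9565, -0.0792, -0.2807]
q̇ = J⁺·V = [0.0520, -0.6910, -0.6170, 0.4090, -0.3670, 0.4630]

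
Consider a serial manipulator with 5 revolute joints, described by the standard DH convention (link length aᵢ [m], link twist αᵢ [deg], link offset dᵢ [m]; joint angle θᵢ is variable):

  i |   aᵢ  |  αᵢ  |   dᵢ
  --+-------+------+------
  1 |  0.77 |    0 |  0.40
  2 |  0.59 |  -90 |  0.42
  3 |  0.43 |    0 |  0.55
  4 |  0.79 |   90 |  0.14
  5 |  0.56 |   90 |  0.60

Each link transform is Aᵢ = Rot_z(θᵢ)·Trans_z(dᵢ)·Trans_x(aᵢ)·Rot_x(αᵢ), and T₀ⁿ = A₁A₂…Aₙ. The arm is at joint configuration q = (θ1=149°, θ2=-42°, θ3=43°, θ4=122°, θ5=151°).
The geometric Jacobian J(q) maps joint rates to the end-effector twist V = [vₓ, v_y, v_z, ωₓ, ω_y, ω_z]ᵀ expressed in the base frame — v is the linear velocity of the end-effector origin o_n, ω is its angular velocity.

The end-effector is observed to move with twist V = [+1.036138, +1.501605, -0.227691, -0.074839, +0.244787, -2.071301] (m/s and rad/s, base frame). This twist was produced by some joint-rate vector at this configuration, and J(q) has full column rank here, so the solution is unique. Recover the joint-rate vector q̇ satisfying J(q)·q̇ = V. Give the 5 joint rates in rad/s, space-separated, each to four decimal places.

-0.1510 -0.9650 0.9450 -0.9450 0.9890

o_n = [-1.8046, 0.8516, -0.1305]
J₁: ẑ×o_n = [-0.8516, -1.8046, 0.0000], ω = ẑ
J2: z=[0.0000, 0.0000, 1.0000] o=[-0.6600, 0.3966, 0.4000] → [-0.4550, -1.1445, 0.0000, 0.0000, 0.0000, 1.0000]
J3: z=[-0.9563, -0.2924, 0.0000] o=[-0.8325, 0.9608, 0.8200] → [0.2779, -0.9090, -0.1798, -0.9563, -0.2924, 0.0000]
J4: z=[-0.9563, -0.2924, 0.0000] o=[-1.4504, 1.1007, 0.5267] → [0.1922, -0.6285, 0.1347, -0.9563, -0.2924, 0.0000]
J5: z=[-0.0757, 0.2475, -0.9659] o=[-1.3612, 0.3301, 0.3223] → [0.3917, 0.3940, 0.0703, -0.0757, 0.2475, -0.9659]
q̇ = J⁺·V = [-0.1510, -0.9650, 0.9450, -0.9450, 0.9890]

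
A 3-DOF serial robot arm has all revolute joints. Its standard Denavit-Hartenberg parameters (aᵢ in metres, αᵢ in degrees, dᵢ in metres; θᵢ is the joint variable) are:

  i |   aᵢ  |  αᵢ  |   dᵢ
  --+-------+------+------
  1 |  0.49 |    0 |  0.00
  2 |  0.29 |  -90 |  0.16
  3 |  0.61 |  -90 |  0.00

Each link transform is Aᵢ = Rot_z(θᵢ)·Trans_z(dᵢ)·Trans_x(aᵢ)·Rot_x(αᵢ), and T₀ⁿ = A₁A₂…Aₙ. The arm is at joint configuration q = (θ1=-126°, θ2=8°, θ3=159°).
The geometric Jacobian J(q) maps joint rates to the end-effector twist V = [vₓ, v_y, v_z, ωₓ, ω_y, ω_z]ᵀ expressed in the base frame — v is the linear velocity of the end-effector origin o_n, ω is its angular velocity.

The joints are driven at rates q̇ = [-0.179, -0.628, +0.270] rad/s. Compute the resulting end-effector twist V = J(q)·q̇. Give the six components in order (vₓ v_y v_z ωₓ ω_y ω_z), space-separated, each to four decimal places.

o_n = [-0.1568, -0.1496, -0.0586]
J₁: ẑ×o_n = [0.1496, -0.1568, 0.0000], ω = ẑ
J2: z=[0.0000, 0.0000, 1.0000] o=[-0.2880, -0.3964, 0.0000] → [-0.2468, 0.1312, 0.0000, 0.0000, 0.0000, 1.0000]
J3: z=[0.8829, -0.4695, 0.0000] o=[-0.4242, -0.6525, 0.1600] → [0.1026, 0.1930, 0.5695, 0.8829, -0.4695, 0.0000]
V = J·q̇ = [0.1559, -0.0022, 0.1538, 0.2384, -0.1268, -0.8070]

0.1559 -0.0022 0.1538 0.2384 -0.1268 -0.8070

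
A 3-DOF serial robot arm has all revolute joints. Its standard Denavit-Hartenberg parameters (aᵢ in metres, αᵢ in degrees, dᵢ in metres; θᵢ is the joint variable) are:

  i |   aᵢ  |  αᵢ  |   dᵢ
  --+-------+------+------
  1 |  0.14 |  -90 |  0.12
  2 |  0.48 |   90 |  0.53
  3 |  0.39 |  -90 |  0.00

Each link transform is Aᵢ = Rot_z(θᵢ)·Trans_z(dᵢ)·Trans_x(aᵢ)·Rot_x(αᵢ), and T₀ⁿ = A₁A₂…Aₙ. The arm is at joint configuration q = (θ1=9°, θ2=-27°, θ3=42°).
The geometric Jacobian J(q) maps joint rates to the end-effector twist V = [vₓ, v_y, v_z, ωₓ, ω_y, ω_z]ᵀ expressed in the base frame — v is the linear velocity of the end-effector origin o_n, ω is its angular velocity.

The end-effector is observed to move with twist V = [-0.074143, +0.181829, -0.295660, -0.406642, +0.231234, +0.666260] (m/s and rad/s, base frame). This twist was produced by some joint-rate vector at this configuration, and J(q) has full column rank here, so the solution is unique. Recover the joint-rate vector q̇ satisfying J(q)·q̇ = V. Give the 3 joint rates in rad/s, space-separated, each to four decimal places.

o_n = [0.6920, 0.9104, 0.4695]
J₁: ẑ×o_n = [-0.9104, 0.6920, 0.0000], ω = ẑ
J2: z=[-0.1564, 0.9877, 0.0000] o=[0.1383, 0.0219, 0.1200] → [0.3452, 0.0547, -0.6859, -0.1564, 0.9877, 0.0000]
J3: z=[-0.4484, -0.0710, 0.8910] o=[0.4778, 0.6123, 0.3379] → [-0.2750, 0.2499, -0.1185, -0.4484, -0.0710, 0.8910]
q̇ = J⁺·V = [-0.0510, 0.2920, 0.8050]

-0.0510 0.2920 0.8050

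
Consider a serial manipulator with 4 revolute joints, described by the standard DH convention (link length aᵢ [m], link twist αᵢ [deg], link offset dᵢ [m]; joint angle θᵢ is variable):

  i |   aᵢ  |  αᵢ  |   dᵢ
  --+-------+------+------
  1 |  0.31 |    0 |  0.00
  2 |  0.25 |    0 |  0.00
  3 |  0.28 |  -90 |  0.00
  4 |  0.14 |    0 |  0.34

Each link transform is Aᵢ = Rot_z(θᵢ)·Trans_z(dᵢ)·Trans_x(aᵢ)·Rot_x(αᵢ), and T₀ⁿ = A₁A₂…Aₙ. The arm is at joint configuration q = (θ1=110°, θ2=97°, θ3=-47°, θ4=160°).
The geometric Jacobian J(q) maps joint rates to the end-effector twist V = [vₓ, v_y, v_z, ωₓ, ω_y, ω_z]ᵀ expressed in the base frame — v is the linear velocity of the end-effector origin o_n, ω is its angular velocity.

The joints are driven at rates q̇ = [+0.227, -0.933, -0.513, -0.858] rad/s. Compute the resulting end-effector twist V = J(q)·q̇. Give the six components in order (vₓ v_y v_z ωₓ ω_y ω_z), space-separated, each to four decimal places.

o_n = [-0.5846, -0.0909, -0.0479]
J₁: ẑ×o_n = [0.0909, -0.5846, 0.0000], ω = ẑ
J2: z=[0.0000, 0.0000, 1.0000] o=[-0.1060, 0.2913, 0.0000] → [0.3822, -0.4785, 0.0000, 0.0000, 0.0000, 1.0000]
J3: z=[0.0000, 0.0000, 1.0000] o=[-0.3288, 0.1778, 0.0000] → [0.2687, -0.2558, 0.0000, 0.0000, 0.0000, 1.0000]
J4: z=[-0.3420, -0.9397, 0.0000] o=[-0.5919, 0.2736, 0.0000] → [0.0450, -0.0164, 0.1316, -0.3420, -0.9397, 0.0000]
V = J·q̇ = [-0.5124, 0.4590, -0.1129, 0.2935, 0.8063, -1.2190]

-0.5124 0.4590 -0.1129 0.2935 0.8063 -1.2190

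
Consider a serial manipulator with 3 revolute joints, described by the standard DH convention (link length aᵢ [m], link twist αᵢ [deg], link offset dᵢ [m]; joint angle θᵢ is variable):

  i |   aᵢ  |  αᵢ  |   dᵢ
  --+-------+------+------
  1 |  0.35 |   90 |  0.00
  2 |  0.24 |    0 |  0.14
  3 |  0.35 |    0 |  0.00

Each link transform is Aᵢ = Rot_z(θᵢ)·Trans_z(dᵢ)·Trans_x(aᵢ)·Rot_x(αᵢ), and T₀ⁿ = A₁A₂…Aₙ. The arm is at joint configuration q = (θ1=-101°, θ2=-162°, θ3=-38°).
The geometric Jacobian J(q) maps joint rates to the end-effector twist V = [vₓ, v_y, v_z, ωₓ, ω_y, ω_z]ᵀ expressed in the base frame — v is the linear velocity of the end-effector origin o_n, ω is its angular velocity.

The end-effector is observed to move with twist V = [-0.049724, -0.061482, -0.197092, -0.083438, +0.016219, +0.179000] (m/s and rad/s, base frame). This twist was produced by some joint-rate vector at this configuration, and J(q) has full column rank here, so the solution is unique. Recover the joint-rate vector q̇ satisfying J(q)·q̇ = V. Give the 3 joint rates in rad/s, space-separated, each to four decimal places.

0.1790 0.7410 -0.6560

o_n = [-0.0979, 0.2301, 0.0455]
J₁: ẑ×o_n = [-0.2301, -0.0979, 0.0000], ω = ẑ
J2: z=[-0.9816, 0.1908, 0.0000] o=[-0.0668, -0.3436, 0.0000] → [0.0087, 0.0447, -0.5571, -0.9816, 0.1908, 0.0000]
J3: z=[-0.9816, 0.1908, 0.0000] o=[-0.1607, -0.0928, -0.0742] → [0.0228, 0.1175, -0.3289, -0.9816, 0.1908, 0.0000]
q̇ = J⁺·V = [0.1790, 0.7410, -0.6560]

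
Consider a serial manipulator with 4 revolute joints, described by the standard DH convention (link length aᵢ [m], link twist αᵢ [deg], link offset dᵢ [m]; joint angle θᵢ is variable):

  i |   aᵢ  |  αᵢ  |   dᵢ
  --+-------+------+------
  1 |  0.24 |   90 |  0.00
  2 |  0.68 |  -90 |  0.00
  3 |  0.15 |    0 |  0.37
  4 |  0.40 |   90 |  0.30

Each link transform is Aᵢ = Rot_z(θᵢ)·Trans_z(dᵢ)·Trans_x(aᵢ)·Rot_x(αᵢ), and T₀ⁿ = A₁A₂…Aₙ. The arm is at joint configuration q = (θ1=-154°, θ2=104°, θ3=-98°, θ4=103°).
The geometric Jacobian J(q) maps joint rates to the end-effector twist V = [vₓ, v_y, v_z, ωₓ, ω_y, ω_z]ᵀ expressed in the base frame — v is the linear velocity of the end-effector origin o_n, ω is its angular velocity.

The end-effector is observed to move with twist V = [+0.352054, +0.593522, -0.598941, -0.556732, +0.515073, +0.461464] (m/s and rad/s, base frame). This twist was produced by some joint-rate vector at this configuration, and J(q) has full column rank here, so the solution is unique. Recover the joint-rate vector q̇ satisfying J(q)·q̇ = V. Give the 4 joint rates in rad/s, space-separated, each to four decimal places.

o_n = [0.5487, 0.3941, 0.8641]
J₁: ẑ×o_n = [-0.3941, 0.5487, 0.0000], ω = ẑ
J2: z=[-0.4384, 0.8988, 0.0000] o=[-0.2157, -0.1052, 0.0000] → [0.7766, 0.3788, -0.9060, -0.4384, 0.8988, 0.0000]
J3: z=[0.8721, 0.4253, -0.2419] o=[-0.0679, -0.0331, 0.6598] → [0.1902, -0.3273, 0.1103, 0.8721, 0.4253, -0.2419]
J4: z=[0.8721, 0.4253, -0.2419] o=[0.1852, 0.2556, 0.5500] → [0.1671, -0.3618, -0.0338, 0.8721, 0.4253, -0.2419]
q̇ = J⁺·V = [0.3930, 0.7070, 0.2220, -0.5050]

0.3930 0.7070 0.2220 -0.5050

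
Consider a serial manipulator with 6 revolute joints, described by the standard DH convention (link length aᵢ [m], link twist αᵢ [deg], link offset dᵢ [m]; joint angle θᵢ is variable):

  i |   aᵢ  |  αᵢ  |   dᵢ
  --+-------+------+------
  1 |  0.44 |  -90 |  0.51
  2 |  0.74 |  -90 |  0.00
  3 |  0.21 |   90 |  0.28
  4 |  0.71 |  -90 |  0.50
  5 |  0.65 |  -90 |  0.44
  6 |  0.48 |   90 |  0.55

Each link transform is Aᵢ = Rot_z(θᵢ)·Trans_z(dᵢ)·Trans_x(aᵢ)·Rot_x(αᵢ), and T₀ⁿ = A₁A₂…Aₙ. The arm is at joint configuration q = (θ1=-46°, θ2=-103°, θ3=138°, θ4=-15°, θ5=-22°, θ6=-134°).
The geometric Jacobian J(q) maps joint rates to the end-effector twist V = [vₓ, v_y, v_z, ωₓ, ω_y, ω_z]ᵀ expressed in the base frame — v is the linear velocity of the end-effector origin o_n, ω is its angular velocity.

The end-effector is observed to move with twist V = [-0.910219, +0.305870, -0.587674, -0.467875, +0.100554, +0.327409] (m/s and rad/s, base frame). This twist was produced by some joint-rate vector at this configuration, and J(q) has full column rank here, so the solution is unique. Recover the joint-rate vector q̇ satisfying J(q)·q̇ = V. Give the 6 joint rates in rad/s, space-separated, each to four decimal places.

o_n = [0.0340, -1.6749, 0.3198]
J₁: ẑ×o_n = [1.6749, 0.0340, -0.0000], ω = ẑ
J2: z=[0.7193, 0.6947, 0.0000] o=[0.3056, -0.3165, 0.5100] → [-0.1321, 0.1368, -0.7885, 0.7193, 0.6947, 0.0000]
J3: z=[0.6769, -0.7009, 0.2250] o=[0.1900, -0.1968, 1.2310] → [0.9712, 0.5817, -1.1098, 0.6769, -0.7009, 0.2250]
J4: z=[-0.6391, -0.4080, 0.6520] o=[0.3028, -0.5159, 1.1420] → [1.0910, -0.7007, 0.6311, -0.6391, -0.4080, 0.6520]
J5: z=[0.5593, -0.8284, 0.0299] o=[-0.3916, -0.9923, 0.9300] → [0.5259, 0.3540, -0.0292, 0.5593, -0.8284, 0.0299]
J6: z=[0.3948, 0.2345, -0.8883] o=[-0.6193, -1.6874, 0.6453] → [-0.0652, -0.4518, -0.1483, 0.3948, 0.2345, -0.8883]
q̇ = J⁺·V = [-0.8640, 0.2300, 0.6910, 0.2980, -0.9370, -0.9790]

-0.8640 0.2300 0.6910 0.2980 -0.9370 -0.9790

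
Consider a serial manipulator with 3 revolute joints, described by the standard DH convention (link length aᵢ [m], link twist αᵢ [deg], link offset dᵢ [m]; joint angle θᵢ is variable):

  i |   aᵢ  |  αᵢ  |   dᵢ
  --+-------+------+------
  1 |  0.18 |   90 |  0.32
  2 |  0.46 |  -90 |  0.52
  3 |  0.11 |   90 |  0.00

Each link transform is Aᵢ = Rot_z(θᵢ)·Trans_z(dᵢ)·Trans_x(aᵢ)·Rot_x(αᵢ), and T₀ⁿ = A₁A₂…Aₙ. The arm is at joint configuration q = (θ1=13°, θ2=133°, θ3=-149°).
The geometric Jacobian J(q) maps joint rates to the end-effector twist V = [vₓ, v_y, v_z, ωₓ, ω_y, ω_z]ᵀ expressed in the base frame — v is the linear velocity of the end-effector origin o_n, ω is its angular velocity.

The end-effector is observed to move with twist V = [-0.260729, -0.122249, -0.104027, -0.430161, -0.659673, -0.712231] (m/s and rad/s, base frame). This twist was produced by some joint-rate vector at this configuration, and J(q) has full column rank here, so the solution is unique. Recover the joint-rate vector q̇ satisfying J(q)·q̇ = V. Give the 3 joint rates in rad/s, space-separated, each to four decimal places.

-0.1830 0.5460 0.7760

o_n = [0.0621, -0.5775, 0.5875]
J₁: ẑ×o_n = [0.5775, 0.0621, -0.0000], ω = ẑ
J2: z=[0.2250, -0.9744, 0.0000] o=[0.1754, 0.0405, 0.3200] → [-0.2606, -0.0602, -0.2494, 0.2250, -0.9744, 0.0000]
J3: z=[-0.7126, -0.1645, -0.6820] o=[-0.0133, -0.5368, 0.6564] → [-0.0164, -0.1006, 0.0414, -0.7126, -0.1645, -0.6820]
q̇ = J⁺·V = [-0.1830, 0.5460, 0.7760]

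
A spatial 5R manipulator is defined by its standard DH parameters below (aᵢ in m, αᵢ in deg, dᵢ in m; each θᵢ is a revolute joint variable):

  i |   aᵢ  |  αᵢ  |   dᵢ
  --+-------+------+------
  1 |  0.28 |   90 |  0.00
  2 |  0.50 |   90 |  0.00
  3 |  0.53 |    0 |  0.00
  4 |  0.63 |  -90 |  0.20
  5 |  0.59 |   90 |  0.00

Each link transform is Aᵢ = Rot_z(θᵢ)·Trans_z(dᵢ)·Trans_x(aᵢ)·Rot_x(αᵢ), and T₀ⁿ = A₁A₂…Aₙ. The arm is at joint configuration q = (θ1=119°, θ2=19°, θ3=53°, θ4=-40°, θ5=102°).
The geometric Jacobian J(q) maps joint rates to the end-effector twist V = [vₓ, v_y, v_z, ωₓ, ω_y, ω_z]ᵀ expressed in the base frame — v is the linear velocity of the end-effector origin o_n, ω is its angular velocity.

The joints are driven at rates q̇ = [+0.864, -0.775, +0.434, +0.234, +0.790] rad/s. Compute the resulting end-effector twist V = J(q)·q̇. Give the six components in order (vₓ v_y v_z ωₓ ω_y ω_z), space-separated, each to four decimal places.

-0.9492 -0.0256 -1.1881 -0.0286 0.0407 0.1745

o_n = [-0.2082, 1.4841, 0.7841]
J₁: ẑ×o_n = [-1.4841, -0.2082, 0.0000], ω = ẑ
J2: z=[0.8746, 0.4848, 0.0000] o=[-0.1357, 0.2449, 0.0000] → [0.3802, -0.6858, 1.1190, 0.8746, 0.4848, 0.0000]
J3: z=[-0.1578, 0.2847, -0.9455] o=[-0.3649, 0.6584, 0.1628] → [0.9577, -0.0501, -0.1750, -0.1578, 0.2847, -0.9455]
J4: z=[-0.1578, 0.2847, -0.9455] o=[-0.1409, 1.1274, 0.2666] → [0.4847, 0.1453, -0.0372, -0.1578, 0.2847, -0.9455]
J5: z=[0.9553, 0.2864, -0.0732] o=[-0.3300, 1.7607, 0.2774] → [0.1249, -0.4930, -0.2991, 0.9553, 0.2864, -0.0732]
V = J·q̇ = [-0.9492, -0.0256, -1.1881, -0.0286, 0.0407, 0.1745]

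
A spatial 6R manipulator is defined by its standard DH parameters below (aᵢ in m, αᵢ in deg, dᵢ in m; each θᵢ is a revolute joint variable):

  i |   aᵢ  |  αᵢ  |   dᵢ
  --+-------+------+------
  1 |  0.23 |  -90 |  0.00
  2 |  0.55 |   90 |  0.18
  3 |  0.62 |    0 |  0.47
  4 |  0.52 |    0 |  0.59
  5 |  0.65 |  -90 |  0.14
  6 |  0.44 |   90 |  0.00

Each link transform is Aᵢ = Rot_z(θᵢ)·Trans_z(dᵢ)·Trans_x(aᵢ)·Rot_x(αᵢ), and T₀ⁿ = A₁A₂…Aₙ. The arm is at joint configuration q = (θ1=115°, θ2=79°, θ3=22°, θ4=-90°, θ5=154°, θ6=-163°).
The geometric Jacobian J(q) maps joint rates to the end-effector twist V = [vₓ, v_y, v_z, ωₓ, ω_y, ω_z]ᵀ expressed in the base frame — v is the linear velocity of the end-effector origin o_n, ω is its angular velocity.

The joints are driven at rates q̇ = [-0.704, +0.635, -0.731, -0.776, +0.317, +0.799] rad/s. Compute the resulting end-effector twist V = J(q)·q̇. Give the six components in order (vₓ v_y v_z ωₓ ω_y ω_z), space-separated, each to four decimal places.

o_n = [-0.9000, 1.5544, -1.0576]
J₁: ẑ×o_n = [-1.5544, -0.9000, 0.0000], ω = ẑ
J2: z=[-0.9063, -0.4226, 0.0000] o=[-0.0972, 0.2085, 0.0000] → [0.4470, -0.9585, -1.5591, -0.9063, -0.4226, 0.0000]
J3: z=[-0.4149, 0.8897, 0.1908] o=[-0.3047, 0.2275, -0.5399] → [-0.7137, -0.3284, -0.0208, -0.4149, 0.8897, 0.1908]
J4: z=[-0.4149, 0.8897, 0.1908] o=[-0.7565, 0.6469, -1.0145] → [-0.2115, -0.0452, -0.2488, -0.4149, 0.8897, 0.1908]
J5: z=[-0.4149, 0.8897, 0.1908] o=[-0.5800, 1.4092, -1.0931] → [0.0039, -0.0463, 0.2245, -0.4149, 0.8897, 0.1908]
J6: z=[0.0172, -0.2020, 0.9792] o=[-1.2294, 1.2676, -1.1109] → [-0.2916, 0.3217, 0.0715, 0.0172, -0.2020, 0.9792]
V = J·q̇ = [1.8322, 0.5424, -0.6535, -0.0681, -1.4884, -0.1487]

1.8322 0.5424 -0.6535 -0.0681 -1.4884 -0.1487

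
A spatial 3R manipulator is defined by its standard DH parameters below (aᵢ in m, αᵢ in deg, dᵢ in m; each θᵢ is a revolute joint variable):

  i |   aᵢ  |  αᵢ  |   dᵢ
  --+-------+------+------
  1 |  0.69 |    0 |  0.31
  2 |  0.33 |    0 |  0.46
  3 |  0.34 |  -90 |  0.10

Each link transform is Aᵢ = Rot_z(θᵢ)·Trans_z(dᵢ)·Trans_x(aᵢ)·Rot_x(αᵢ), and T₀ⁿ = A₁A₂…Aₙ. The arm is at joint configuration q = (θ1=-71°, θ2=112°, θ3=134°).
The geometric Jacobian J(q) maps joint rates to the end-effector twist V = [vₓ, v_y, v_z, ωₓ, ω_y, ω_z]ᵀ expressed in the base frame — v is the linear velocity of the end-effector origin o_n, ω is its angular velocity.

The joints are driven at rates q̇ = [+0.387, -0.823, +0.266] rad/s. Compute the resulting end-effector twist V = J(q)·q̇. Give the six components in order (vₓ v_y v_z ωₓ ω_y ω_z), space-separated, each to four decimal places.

o_n = [0.1350, -0.4063, 0.8700]
J₁: ẑ×o_n = [0.4063, 0.1350, -0.0000], ω = ẑ
J2: z=[0.0000, 0.0000, 1.0000] o=[0.2246, -0.6524, 0.3100] → [-0.2461, -0.0897, 0.0000, 0.0000, 0.0000, 1.0000]
J3: z=[0.0000, 0.0000, 1.0000] o=[0.4737, -0.4359, 0.7700] → [-0.0296, -0.3387, 0.0000, 0.0000, 0.0000, 1.0000]
V = J·q̇ = [0.3519, 0.0359, 0.0000, 0.0000, 0.0000, -0.1700]

0.3519 0.0359 0.0000 0.0000 0.0000 -0.1700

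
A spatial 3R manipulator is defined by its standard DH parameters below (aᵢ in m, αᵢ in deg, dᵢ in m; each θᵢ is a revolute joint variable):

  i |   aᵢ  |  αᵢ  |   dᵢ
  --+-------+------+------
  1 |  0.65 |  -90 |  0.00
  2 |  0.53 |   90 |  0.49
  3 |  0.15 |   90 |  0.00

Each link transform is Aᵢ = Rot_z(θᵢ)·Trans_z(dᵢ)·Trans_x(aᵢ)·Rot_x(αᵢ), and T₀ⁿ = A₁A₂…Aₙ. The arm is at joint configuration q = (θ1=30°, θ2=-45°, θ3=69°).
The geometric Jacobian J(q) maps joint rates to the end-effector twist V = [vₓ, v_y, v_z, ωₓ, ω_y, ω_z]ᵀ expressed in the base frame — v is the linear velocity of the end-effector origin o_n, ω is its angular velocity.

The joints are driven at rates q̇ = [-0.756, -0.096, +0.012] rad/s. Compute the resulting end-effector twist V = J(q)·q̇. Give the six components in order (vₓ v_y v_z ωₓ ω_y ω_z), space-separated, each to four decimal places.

0.7786 -0.4775 0.0384 0.0407 -0.0874 -0.7475

o_n = [0.6054, 1.0770, 0.4128]
J₁: ẑ×o_n = [-1.0770, 0.6054, 0.0000], ω = ẑ
J2: z=[-0.5000, 0.8660, 0.0000] o=[0.5629, 0.3250, 0.0000] → [0.3575, 0.2064, -0.4128, -0.5000, 0.8660, 0.0000]
J3: z=[-0.6124, -0.3536, 0.7071] o=[0.6425, 0.9367, 0.3748] → [-0.1126, -0.0030, -0.0990, -0.6124, -0.3536, 0.7071]
V = J·q̇ = [0.7786, -0.4775, 0.0384, 0.0407, -0.0874, -0.7475]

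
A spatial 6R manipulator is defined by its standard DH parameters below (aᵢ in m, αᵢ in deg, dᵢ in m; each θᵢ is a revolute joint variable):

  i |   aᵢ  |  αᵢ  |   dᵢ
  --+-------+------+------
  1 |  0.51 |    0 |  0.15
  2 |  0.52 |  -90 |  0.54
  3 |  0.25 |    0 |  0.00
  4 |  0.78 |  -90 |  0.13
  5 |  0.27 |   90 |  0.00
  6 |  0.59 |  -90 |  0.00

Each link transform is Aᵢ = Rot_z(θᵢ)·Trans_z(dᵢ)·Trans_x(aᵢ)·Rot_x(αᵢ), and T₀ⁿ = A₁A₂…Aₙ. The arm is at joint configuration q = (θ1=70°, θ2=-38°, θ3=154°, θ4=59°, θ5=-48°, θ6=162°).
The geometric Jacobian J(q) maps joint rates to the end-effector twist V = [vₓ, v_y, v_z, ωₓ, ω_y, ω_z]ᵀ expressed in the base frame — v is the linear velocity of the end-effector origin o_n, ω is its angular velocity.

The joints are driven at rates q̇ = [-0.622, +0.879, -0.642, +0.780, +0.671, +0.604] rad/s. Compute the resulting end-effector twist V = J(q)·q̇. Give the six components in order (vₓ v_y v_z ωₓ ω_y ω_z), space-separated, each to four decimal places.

0.4181 -0.0050 -0.4937 0.3419 0.8529 0.5753

o_n = [0.1386, 0.3550, 1.0520]
J₁: ẑ×o_n = [-0.3550, 0.1386, 0.0000], ω = ẑ
J2: z=[0.0000, 0.0000, 1.0000] o=[0.1744, 0.4792, 0.1500] → [0.1242, -0.0358, 0.0000, 0.0000, 0.0000, 1.0000]
J3: z=[-0.5299, 0.8480, 0.0000] o=[0.6154, 0.7548, 0.6900] → [0.3070, 0.1919, 0.6162, -0.5299, 0.8480, 0.0000]
J4: z=[-0.5299, 0.8480, 0.0000] o=[0.4249, 0.6357, 0.5804] → [0.4000, 0.2499, 0.3915, -0.5299, 0.8480, 0.0000]
J5: z=[0.4619, 0.2886, 0.8387] o=[-0.1988, 0.3993, 1.0052] → [0.0506, 0.2613, -0.1178, 0.4619, 0.2886, 0.8387]
J6: z=[0.1740, 0.8977, -0.4047] o=[-0.4336, 0.4892, 1.1036] → [-0.1006, -0.2226, -0.5370, 0.1740, 0.8977, -0.4047]
V = J·q̇ = [0.4181, -0.0050, -0.4937, 0.3419, 0.8529, 0.5753]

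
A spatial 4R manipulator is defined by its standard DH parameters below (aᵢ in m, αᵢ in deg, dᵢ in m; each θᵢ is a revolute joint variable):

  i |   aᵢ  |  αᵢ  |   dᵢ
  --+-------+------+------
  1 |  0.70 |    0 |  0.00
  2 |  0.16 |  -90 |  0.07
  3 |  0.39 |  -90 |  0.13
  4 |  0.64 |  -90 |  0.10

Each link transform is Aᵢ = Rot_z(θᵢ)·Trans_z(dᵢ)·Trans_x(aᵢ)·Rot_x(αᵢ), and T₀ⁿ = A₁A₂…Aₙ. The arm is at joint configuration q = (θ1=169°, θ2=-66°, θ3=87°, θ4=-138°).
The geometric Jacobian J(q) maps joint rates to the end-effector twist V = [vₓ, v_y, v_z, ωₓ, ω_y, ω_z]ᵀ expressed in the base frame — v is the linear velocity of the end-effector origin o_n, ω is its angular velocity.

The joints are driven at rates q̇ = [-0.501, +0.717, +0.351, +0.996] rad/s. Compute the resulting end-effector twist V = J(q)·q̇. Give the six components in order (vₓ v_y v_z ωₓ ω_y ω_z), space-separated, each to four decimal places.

-0.3906 0.1667 -0.3893 -0.1183 -1.0481 0.1639

o_n = [-1.2436, 0.0622, 0.1503]
J₁: ẑ×o_n = [-0.0622, -1.2436, 0.0000], ω = ẑ
J2: z=[0.0000, 0.0000, 1.0000] o=[-0.6871, 0.1336, 0.0000] → [0.0713, -0.5565, 0.0000, 0.0000, 0.0000, 1.0000]
J3: z=[-0.9744, -0.2250, 0.0000] o=[-0.7231, 0.2895, 0.0700] → [-0.0181, 0.0782, 0.1043, -0.9744, -0.2250, 0.0000]
J4: z=[0.2246, -0.9730, -0.0523] o=[-0.8544, 0.2801, -0.3195] → [-0.4685, -0.0852, -0.4277, 0.2246, -0.9730, -0.0523]
V = J·q̇ = [-0.3906, 0.1667, -0.3893, -0.1183, -1.0481, 0.1639]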